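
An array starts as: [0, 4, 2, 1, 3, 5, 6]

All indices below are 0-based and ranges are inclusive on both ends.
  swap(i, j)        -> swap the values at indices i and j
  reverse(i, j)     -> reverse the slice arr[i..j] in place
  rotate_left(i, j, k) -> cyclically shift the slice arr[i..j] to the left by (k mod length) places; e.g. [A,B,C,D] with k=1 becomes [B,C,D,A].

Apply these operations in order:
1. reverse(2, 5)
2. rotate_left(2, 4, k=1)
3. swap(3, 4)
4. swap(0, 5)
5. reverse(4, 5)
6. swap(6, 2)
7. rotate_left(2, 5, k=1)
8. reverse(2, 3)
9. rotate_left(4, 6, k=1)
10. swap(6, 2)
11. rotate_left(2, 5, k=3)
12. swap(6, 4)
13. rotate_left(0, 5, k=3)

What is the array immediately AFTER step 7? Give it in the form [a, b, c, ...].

After 1 (reverse(2, 5)): [0, 4, 5, 3, 1, 2, 6]
After 2 (rotate_left(2, 4, k=1)): [0, 4, 3, 1, 5, 2, 6]
After 3 (swap(3, 4)): [0, 4, 3, 5, 1, 2, 6]
After 4 (swap(0, 5)): [2, 4, 3, 5, 1, 0, 6]
After 5 (reverse(4, 5)): [2, 4, 3, 5, 0, 1, 6]
After 6 (swap(6, 2)): [2, 4, 6, 5, 0, 1, 3]
After 7 (rotate_left(2, 5, k=1)): [2, 4, 5, 0, 1, 6, 3]

Answer: [2, 4, 5, 0, 1, 6, 3]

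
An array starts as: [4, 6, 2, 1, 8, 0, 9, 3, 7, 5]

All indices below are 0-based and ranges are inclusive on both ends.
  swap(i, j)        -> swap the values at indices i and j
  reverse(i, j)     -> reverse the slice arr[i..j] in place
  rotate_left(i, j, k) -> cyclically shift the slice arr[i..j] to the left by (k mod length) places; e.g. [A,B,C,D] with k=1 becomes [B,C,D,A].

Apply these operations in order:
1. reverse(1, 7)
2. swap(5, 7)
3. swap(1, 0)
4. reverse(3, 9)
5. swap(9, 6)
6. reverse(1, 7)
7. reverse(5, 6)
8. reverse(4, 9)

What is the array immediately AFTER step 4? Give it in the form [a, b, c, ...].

Answer: [3, 4, 9, 5, 7, 1, 2, 6, 8, 0]

Derivation:
After 1 (reverse(1, 7)): [4, 3, 9, 0, 8, 1, 2, 6, 7, 5]
After 2 (swap(5, 7)): [4, 3, 9, 0, 8, 6, 2, 1, 7, 5]
After 3 (swap(1, 0)): [3, 4, 9, 0, 8, 6, 2, 1, 7, 5]
After 4 (reverse(3, 9)): [3, 4, 9, 5, 7, 1, 2, 6, 8, 0]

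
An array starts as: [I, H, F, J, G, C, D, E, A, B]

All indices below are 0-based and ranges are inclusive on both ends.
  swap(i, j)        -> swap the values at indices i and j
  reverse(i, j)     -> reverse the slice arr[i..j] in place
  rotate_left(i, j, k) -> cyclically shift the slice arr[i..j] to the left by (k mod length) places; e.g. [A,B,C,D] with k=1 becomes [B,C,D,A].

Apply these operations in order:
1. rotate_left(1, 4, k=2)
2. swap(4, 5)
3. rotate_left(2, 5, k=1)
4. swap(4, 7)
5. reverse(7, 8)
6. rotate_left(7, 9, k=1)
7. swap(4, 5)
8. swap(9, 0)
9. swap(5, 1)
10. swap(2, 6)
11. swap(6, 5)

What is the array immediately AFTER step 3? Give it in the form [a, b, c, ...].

After 1 (rotate_left(1, 4, k=2)): [I, J, G, H, F, C, D, E, A, B]
After 2 (swap(4, 5)): [I, J, G, H, C, F, D, E, A, B]
After 3 (rotate_left(2, 5, k=1)): [I, J, H, C, F, G, D, E, A, B]

Answer: [I, J, H, C, F, G, D, E, A, B]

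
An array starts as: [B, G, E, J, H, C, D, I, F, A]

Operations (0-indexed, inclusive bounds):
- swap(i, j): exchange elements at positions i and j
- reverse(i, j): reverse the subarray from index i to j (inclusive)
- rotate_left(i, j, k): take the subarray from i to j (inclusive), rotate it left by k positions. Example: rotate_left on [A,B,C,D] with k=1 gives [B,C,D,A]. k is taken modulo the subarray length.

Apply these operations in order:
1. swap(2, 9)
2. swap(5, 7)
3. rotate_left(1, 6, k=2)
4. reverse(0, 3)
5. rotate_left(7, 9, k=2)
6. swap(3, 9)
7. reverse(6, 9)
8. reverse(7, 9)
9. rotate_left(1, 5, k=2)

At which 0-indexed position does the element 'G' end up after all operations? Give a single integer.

After 1 (swap(2, 9)): [B, G, A, J, H, C, D, I, F, E]
After 2 (swap(5, 7)): [B, G, A, J, H, I, D, C, F, E]
After 3 (rotate_left(1, 6, k=2)): [B, J, H, I, D, G, A, C, F, E]
After 4 (reverse(0, 3)): [I, H, J, B, D, G, A, C, F, E]
After 5 (rotate_left(7, 9, k=2)): [I, H, J, B, D, G, A, E, C, F]
After 6 (swap(3, 9)): [I, H, J, F, D, G, A, E, C, B]
After 7 (reverse(6, 9)): [I, H, J, F, D, G, B, C, E, A]
After 8 (reverse(7, 9)): [I, H, J, F, D, G, B, A, E, C]
After 9 (rotate_left(1, 5, k=2)): [I, F, D, G, H, J, B, A, E, C]

Answer: 3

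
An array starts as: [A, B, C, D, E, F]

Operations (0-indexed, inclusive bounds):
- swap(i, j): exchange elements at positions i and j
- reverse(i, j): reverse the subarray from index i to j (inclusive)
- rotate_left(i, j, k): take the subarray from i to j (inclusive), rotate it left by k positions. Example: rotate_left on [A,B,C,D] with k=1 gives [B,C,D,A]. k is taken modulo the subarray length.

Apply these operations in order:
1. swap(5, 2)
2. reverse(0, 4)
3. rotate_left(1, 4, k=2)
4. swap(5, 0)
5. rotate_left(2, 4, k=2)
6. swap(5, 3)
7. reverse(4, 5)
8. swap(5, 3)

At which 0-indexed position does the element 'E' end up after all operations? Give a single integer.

Answer: 5

Derivation:
After 1 (swap(5, 2)): [A, B, F, D, E, C]
After 2 (reverse(0, 4)): [E, D, F, B, A, C]
After 3 (rotate_left(1, 4, k=2)): [E, B, A, D, F, C]
After 4 (swap(5, 0)): [C, B, A, D, F, E]
After 5 (rotate_left(2, 4, k=2)): [C, B, F, A, D, E]
After 6 (swap(5, 3)): [C, B, F, E, D, A]
After 7 (reverse(4, 5)): [C, B, F, E, A, D]
After 8 (swap(5, 3)): [C, B, F, D, A, E]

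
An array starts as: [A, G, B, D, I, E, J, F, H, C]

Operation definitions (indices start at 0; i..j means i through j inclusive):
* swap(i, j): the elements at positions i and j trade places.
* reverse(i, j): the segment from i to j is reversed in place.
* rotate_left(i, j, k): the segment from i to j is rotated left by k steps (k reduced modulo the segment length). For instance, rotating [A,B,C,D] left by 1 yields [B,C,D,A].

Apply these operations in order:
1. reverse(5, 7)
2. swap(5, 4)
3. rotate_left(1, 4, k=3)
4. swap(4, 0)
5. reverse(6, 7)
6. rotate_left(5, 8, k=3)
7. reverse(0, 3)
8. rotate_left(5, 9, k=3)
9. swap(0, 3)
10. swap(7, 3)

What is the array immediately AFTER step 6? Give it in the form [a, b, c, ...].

Answer: [D, F, G, B, A, H, I, E, J, C]

Derivation:
After 1 (reverse(5, 7)): [A, G, B, D, I, F, J, E, H, C]
After 2 (swap(5, 4)): [A, G, B, D, F, I, J, E, H, C]
After 3 (rotate_left(1, 4, k=3)): [A, F, G, B, D, I, J, E, H, C]
After 4 (swap(4, 0)): [D, F, G, B, A, I, J, E, H, C]
After 5 (reverse(6, 7)): [D, F, G, B, A, I, E, J, H, C]
After 6 (rotate_left(5, 8, k=3)): [D, F, G, B, A, H, I, E, J, C]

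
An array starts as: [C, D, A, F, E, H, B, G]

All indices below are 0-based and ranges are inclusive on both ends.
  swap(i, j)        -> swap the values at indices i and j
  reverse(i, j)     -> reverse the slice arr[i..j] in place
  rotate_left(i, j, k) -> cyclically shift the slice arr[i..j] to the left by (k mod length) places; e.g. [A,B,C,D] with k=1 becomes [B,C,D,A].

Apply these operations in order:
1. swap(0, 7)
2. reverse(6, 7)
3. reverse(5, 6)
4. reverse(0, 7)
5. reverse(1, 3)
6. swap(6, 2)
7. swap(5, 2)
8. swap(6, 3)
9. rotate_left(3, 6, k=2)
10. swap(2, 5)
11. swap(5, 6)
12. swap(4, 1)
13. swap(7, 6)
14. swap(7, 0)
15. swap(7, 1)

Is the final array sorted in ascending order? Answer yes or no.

Answer: yes

Derivation:
After 1 (swap(0, 7)): [G, D, A, F, E, H, B, C]
After 2 (reverse(6, 7)): [G, D, A, F, E, H, C, B]
After 3 (reverse(5, 6)): [G, D, A, F, E, C, H, B]
After 4 (reverse(0, 7)): [B, H, C, E, F, A, D, G]
After 5 (reverse(1, 3)): [B, E, C, H, F, A, D, G]
After 6 (swap(6, 2)): [B, E, D, H, F, A, C, G]
After 7 (swap(5, 2)): [B, E, A, H, F, D, C, G]
After 8 (swap(6, 3)): [B, E, A, C, F, D, H, G]
After 9 (rotate_left(3, 6, k=2)): [B, E, A, D, H, C, F, G]
After 10 (swap(2, 5)): [B, E, C, D, H, A, F, G]
After 11 (swap(5, 6)): [B, E, C, D, H, F, A, G]
After 12 (swap(4, 1)): [B, H, C, D, E, F, A, G]
After 13 (swap(7, 6)): [B, H, C, D, E, F, G, A]
After 14 (swap(7, 0)): [A, H, C, D, E, F, G, B]
After 15 (swap(7, 1)): [A, B, C, D, E, F, G, H]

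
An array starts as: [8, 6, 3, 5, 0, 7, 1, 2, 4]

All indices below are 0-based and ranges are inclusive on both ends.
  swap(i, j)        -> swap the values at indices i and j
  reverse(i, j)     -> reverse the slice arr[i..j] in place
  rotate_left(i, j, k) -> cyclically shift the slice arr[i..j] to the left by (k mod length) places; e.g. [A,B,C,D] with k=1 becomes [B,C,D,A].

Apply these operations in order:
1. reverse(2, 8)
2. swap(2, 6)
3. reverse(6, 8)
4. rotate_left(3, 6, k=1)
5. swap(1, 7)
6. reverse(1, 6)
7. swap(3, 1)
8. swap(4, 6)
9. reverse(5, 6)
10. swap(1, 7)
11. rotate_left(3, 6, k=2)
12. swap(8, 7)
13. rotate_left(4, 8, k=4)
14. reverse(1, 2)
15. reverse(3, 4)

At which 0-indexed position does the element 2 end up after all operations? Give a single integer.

Answer: 6

Derivation:
After 1 (reverse(2, 8)): [8, 6, 4, 2, 1, 7, 0, 5, 3]
After 2 (swap(2, 6)): [8, 6, 0, 2, 1, 7, 4, 5, 3]
After 3 (reverse(6, 8)): [8, 6, 0, 2, 1, 7, 3, 5, 4]
After 4 (rotate_left(3, 6, k=1)): [8, 6, 0, 1, 7, 3, 2, 5, 4]
After 5 (swap(1, 7)): [8, 5, 0, 1, 7, 3, 2, 6, 4]
After 6 (reverse(1, 6)): [8, 2, 3, 7, 1, 0, 5, 6, 4]
After 7 (swap(3, 1)): [8, 7, 3, 2, 1, 0, 5, 6, 4]
After 8 (swap(4, 6)): [8, 7, 3, 2, 5, 0, 1, 6, 4]
After 9 (reverse(5, 6)): [8, 7, 3, 2, 5, 1, 0, 6, 4]
After 10 (swap(1, 7)): [8, 6, 3, 2, 5, 1, 0, 7, 4]
After 11 (rotate_left(3, 6, k=2)): [8, 6, 3, 1, 0, 2, 5, 7, 4]
After 12 (swap(8, 7)): [8, 6, 3, 1, 0, 2, 5, 4, 7]
After 13 (rotate_left(4, 8, k=4)): [8, 6, 3, 1, 7, 0, 2, 5, 4]
After 14 (reverse(1, 2)): [8, 3, 6, 1, 7, 0, 2, 5, 4]
After 15 (reverse(3, 4)): [8, 3, 6, 7, 1, 0, 2, 5, 4]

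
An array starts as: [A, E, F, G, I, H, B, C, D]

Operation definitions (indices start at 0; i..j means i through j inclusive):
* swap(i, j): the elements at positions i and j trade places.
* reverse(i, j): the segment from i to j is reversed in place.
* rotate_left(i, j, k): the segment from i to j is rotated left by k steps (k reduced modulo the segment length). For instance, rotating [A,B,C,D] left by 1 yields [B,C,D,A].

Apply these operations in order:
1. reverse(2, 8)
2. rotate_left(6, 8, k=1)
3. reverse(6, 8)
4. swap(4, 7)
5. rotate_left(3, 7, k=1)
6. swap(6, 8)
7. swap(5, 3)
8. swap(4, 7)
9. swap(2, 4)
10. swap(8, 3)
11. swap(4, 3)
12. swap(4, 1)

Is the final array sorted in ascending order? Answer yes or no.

After 1 (reverse(2, 8)): [A, E, D, C, B, H, I, G, F]
After 2 (rotate_left(6, 8, k=1)): [A, E, D, C, B, H, G, F, I]
After 3 (reverse(6, 8)): [A, E, D, C, B, H, I, F, G]
After 4 (swap(4, 7)): [A, E, D, C, F, H, I, B, G]
After 5 (rotate_left(3, 7, k=1)): [A, E, D, F, H, I, B, C, G]
After 6 (swap(6, 8)): [A, E, D, F, H, I, G, C, B]
After 7 (swap(5, 3)): [A, E, D, I, H, F, G, C, B]
After 8 (swap(4, 7)): [A, E, D, I, C, F, G, H, B]
After 9 (swap(2, 4)): [A, E, C, I, D, F, G, H, B]
After 10 (swap(8, 3)): [A, E, C, B, D, F, G, H, I]
After 11 (swap(4, 3)): [A, E, C, D, B, F, G, H, I]
After 12 (swap(4, 1)): [A, B, C, D, E, F, G, H, I]

Answer: yes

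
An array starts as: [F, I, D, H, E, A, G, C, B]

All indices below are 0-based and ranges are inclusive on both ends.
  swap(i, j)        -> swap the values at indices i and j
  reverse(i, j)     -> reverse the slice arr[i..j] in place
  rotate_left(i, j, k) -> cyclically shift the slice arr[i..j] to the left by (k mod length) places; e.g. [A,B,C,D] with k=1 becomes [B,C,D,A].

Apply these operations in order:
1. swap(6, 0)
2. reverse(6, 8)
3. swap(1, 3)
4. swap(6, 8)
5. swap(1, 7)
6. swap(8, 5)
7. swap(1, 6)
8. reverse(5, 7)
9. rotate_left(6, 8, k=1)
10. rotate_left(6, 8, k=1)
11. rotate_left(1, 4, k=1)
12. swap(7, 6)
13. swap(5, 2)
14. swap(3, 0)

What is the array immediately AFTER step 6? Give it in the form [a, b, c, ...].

Answer: [G, C, D, I, E, B, F, H, A]

Derivation:
After 1 (swap(6, 0)): [G, I, D, H, E, A, F, C, B]
After 2 (reverse(6, 8)): [G, I, D, H, E, A, B, C, F]
After 3 (swap(1, 3)): [G, H, D, I, E, A, B, C, F]
After 4 (swap(6, 8)): [G, H, D, I, E, A, F, C, B]
After 5 (swap(1, 7)): [G, C, D, I, E, A, F, H, B]
After 6 (swap(8, 5)): [G, C, D, I, E, B, F, H, A]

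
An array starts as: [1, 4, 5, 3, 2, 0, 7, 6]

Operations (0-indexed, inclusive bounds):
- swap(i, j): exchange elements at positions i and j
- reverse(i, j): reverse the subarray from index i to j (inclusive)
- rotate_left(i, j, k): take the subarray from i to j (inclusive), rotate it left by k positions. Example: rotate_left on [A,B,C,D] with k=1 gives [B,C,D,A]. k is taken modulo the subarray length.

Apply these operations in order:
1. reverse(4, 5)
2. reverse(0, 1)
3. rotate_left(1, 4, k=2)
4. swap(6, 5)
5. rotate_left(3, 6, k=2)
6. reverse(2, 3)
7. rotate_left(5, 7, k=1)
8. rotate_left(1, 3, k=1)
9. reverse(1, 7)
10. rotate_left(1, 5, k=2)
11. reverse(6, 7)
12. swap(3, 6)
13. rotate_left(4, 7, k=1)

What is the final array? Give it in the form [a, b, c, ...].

After 1 (reverse(4, 5)): [1, 4, 5, 3, 0, 2, 7, 6]
After 2 (reverse(0, 1)): [4, 1, 5, 3, 0, 2, 7, 6]
After 3 (rotate_left(1, 4, k=2)): [4, 3, 0, 1, 5, 2, 7, 6]
After 4 (swap(6, 5)): [4, 3, 0, 1, 5, 7, 2, 6]
After 5 (rotate_left(3, 6, k=2)): [4, 3, 0, 7, 2, 1, 5, 6]
After 6 (reverse(2, 3)): [4, 3, 7, 0, 2, 1, 5, 6]
After 7 (rotate_left(5, 7, k=1)): [4, 3, 7, 0, 2, 5, 6, 1]
After 8 (rotate_left(1, 3, k=1)): [4, 7, 0, 3, 2, 5, 6, 1]
After 9 (reverse(1, 7)): [4, 1, 6, 5, 2, 3, 0, 7]
After 10 (rotate_left(1, 5, k=2)): [4, 5, 2, 3, 1, 6, 0, 7]
After 11 (reverse(6, 7)): [4, 5, 2, 3, 1, 6, 7, 0]
After 12 (swap(3, 6)): [4, 5, 2, 7, 1, 6, 3, 0]
After 13 (rotate_left(4, 7, k=1)): [4, 5, 2, 7, 6, 3, 0, 1]

Answer: [4, 5, 2, 7, 6, 3, 0, 1]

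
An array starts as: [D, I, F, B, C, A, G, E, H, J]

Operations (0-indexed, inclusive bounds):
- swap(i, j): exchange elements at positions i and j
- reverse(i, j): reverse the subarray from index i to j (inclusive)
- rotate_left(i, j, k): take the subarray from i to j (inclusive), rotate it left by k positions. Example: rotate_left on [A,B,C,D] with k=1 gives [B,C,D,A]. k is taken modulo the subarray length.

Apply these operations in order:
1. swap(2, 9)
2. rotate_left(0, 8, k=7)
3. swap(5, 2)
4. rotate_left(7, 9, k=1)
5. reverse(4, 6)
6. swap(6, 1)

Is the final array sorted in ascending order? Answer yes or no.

Answer: no

Derivation:
After 1 (swap(2, 9)): [D, I, J, B, C, A, G, E, H, F]
After 2 (rotate_left(0, 8, k=7)): [E, H, D, I, J, B, C, A, G, F]
After 3 (swap(5, 2)): [E, H, B, I, J, D, C, A, G, F]
After 4 (rotate_left(7, 9, k=1)): [E, H, B, I, J, D, C, G, F, A]
After 5 (reverse(4, 6)): [E, H, B, I, C, D, J, G, F, A]
After 6 (swap(6, 1)): [E, J, B, I, C, D, H, G, F, A]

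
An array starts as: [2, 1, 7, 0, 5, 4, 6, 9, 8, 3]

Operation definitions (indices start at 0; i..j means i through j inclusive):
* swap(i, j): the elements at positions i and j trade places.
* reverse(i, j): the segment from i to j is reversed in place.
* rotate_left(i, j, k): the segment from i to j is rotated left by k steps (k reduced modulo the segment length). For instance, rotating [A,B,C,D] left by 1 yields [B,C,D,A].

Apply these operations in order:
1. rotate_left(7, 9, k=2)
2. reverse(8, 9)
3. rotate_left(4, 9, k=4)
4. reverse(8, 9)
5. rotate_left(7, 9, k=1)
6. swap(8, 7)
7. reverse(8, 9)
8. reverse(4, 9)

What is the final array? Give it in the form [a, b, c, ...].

After 1 (rotate_left(7, 9, k=2)): [2, 1, 7, 0, 5, 4, 6, 3, 9, 8]
After 2 (reverse(8, 9)): [2, 1, 7, 0, 5, 4, 6, 3, 8, 9]
After 3 (rotate_left(4, 9, k=4)): [2, 1, 7, 0, 8, 9, 5, 4, 6, 3]
After 4 (reverse(8, 9)): [2, 1, 7, 0, 8, 9, 5, 4, 3, 6]
After 5 (rotate_left(7, 9, k=1)): [2, 1, 7, 0, 8, 9, 5, 3, 6, 4]
After 6 (swap(8, 7)): [2, 1, 7, 0, 8, 9, 5, 6, 3, 4]
After 7 (reverse(8, 9)): [2, 1, 7, 0, 8, 9, 5, 6, 4, 3]
After 8 (reverse(4, 9)): [2, 1, 7, 0, 3, 4, 6, 5, 9, 8]

Answer: [2, 1, 7, 0, 3, 4, 6, 5, 9, 8]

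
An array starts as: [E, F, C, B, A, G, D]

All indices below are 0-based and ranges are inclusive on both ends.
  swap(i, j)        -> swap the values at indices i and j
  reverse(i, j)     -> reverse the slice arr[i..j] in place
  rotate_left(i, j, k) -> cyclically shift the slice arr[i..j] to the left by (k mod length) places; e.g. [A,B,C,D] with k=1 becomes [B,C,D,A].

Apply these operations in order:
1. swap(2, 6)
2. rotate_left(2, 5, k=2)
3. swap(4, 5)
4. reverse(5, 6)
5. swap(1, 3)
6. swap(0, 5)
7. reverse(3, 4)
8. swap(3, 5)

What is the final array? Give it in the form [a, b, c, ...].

After 1 (swap(2, 6)): [E, F, D, B, A, G, C]
After 2 (rotate_left(2, 5, k=2)): [E, F, A, G, D, B, C]
After 3 (swap(4, 5)): [E, F, A, G, B, D, C]
After 4 (reverse(5, 6)): [E, F, A, G, B, C, D]
After 5 (swap(1, 3)): [E, G, A, F, B, C, D]
After 6 (swap(0, 5)): [C, G, A, F, B, E, D]
After 7 (reverse(3, 4)): [C, G, A, B, F, E, D]
After 8 (swap(3, 5)): [C, G, A, E, F, B, D]

Answer: [C, G, A, E, F, B, D]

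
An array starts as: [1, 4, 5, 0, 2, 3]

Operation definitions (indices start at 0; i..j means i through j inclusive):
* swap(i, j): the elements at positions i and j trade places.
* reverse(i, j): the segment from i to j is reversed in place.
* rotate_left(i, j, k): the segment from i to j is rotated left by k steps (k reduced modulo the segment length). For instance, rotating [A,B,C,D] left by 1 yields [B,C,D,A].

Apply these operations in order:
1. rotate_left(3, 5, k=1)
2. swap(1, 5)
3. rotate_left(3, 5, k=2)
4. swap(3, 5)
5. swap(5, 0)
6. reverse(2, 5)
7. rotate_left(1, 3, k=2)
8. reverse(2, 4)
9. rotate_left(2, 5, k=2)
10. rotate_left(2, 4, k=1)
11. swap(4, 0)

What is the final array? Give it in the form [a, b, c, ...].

After 1 (rotate_left(3, 5, k=1)): [1, 4, 5, 2, 3, 0]
After 2 (swap(1, 5)): [1, 0, 5, 2, 3, 4]
After 3 (rotate_left(3, 5, k=2)): [1, 0, 5, 4, 2, 3]
After 4 (swap(3, 5)): [1, 0, 5, 3, 2, 4]
After 5 (swap(5, 0)): [4, 0, 5, 3, 2, 1]
After 6 (reverse(2, 5)): [4, 0, 1, 2, 3, 5]
After 7 (rotate_left(1, 3, k=2)): [4, 2, 0, 1, 3, 5]
After 8 (reverse(2, 4)): [4, 2, 3, 1, 0, 5]
After 9 (rotate_left(2, 5, k=2)): [4, 2, 0, 5, 3, 1]
After 10 (rotate_left(2, 4, k=1)): [4, 2, 5, 3, 0, 1]
After 11 (swap(4, 0)): [0, 2, 5, 3, 4, 1]

Answer: [0, 2, 5, 3, 4, 1]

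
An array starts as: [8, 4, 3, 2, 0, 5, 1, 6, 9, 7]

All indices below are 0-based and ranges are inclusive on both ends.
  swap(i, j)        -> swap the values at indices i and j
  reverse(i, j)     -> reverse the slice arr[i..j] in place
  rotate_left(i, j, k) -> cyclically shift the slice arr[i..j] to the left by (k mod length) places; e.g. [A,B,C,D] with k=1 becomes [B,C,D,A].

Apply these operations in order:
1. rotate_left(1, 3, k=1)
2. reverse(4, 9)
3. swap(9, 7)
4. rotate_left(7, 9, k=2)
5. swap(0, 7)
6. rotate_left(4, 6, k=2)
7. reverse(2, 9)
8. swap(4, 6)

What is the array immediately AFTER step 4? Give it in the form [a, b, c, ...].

Answer: [8, 3, 2, 4, 7, 9, 6, 1, 0, 5]

Derivation:
After 1 (rotate_left(1, 3, k=1)): [8, 3, 2, 4, 0, 5, 1, 6, 9, 7]
After 2 (reverse(4, 9)): [8, 3, 2, 4, 7, 9, 6, 1, 5, 0]
After 3 (swap(9, 7)): [8, 3, 2, 4, 7, 9, 6, 0, 5, 1]
After 4 (rotate_left(7, 9, k=2)): [8, 3, 2, 4, 7, 9, 6, 1, 0, 5]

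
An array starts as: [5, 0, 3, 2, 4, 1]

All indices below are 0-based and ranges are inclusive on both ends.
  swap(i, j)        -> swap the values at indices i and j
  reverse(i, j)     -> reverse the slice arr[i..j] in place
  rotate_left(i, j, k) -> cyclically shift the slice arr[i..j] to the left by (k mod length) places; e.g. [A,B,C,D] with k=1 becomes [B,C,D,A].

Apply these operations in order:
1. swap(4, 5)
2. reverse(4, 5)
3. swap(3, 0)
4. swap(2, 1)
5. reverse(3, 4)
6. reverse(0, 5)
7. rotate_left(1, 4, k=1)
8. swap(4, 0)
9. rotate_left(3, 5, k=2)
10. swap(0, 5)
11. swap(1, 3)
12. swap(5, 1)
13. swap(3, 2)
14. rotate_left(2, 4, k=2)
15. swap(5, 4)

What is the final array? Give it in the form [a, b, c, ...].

Answer: [1, 5, 3, 4, 2, 0]

Derivation:
After 1 (swap(4, 5)): [5, 0, 3, 2, 1, 4]
After 2 (reverse(4, 5)): [5, 0, 3, 2, 4, 1]
After 3 (swap(3, 0)): [2, 0, 3, 5, 4, 1]
After 4 (swap(2, 1)): [2, 3, 0, 5, 4, 1]
After 5 (reverse(3, 4)): [2, 3, 0, 4, 5, 1]
After 6 (reverse(0, 5)): [1, 5, 4, 0, 3, 2]
After 7 (rotate_left(1, 4, k=1)): [1, 4, 0, 3, 5, 2]
After 8 (swap(4, 0)): [5, 4, 0, 3, 1, 2]
After 9 (rotate_left(3, 5, k=2)): [5, 4, 0, 2, 3, 1]
After 10 (swap(0, 5)): [1, 4, 0, 2, 3, 5]
After 11 (swap(1, 3)): [1, 2, 0, 4, 3, 5]
After 12 (swap(5, 1)): [1, 5, 0, 4, 3, 2]
After 13 (swap(3, 2)): [1, 5, 4, 0, 3, 2]
After 14 (rotate_left(2, 4, k=2)): [1, 5, 3, 4, 0, 2]
After 15 (swap(5, 4)): [1, 5, 3, 4, 2, 0]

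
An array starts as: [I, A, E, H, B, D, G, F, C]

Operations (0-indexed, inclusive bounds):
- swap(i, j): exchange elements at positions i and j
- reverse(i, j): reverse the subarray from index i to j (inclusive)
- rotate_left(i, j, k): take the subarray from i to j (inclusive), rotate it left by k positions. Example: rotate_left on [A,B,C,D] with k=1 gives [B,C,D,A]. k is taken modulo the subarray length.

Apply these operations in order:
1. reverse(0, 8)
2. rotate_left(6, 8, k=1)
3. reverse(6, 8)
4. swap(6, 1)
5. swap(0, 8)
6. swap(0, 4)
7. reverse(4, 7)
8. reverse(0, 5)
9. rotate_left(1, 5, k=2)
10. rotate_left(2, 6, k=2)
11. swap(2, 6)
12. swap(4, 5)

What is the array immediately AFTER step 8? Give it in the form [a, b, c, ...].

Answer: [F, I, D, G, E, B, H, A, C]

Derivation:
After 1 (reverse(0, 8)): [C, F, G, D, B, H, E, A, I]
After 2 (rotate_left(6, 8, k=1)): [C, F, G, D, B, H, A, I, E]
After 3 (reverse(6, 8)): [C, F, G, D, B, H, E, I, A]
After 4 (swap(6, 1)): [C, E, G, D, B, H, F, I, A]
After 5 (swap(0, 8)): [A, E, G, D, B, H, F, I, C]
After 6 (swap(0, 4)): [B, E, G, D, A, H, F, I, C]
After 7 (reverse(4, 7)): [B, E, G, D, I, F, H, A, C]
After 8 (reverse(0, 5)): [F, I, D, G, E, B, H, A, C]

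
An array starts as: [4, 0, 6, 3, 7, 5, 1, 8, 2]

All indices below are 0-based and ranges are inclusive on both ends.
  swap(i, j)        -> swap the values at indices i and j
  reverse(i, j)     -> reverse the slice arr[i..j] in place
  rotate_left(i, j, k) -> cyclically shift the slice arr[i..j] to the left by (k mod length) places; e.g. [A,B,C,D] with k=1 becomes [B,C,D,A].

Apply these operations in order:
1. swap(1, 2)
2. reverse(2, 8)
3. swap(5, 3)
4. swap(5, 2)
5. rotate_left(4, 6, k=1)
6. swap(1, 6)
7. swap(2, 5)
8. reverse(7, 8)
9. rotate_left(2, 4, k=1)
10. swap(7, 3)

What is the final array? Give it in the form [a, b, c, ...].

Answer: [4, 1, 5, 0, 7, 8, 6, 2, 3]

Derivation:
After 1 (swap(1, 2)): [4, 6, 0, 3, 7, 5, 1, 8, 2]
After 2 (reverse(2, 8)): [4, 6, 2, 8, 1, 5, 7, 3, 0]
After 3 (swap(5, 3)): [4, 6, 2, 5, 1, 8, 7, 3, 0]
After 4 (swap(5, 2)): [4, 6, 8, 5, 1, 2, 7, 3, 0]
After 5 (rotate_left(4, 6, k=1)): [4, 6, 8, 5, 2, 7, 1, 3, 0]
After 6 (swap(1, 6)): [4, 1, 8, 5, 2, 7, 6, 3, 0]
After 7 (swap(2, 5)): [4, 1, 7, 5, 2, 8, 6, 3, 0]
After 8 (reverse(7, 8)): [4, 1, 7, 5, 2, 8, 6, 0, 3]
After 9 (rotate_left(2, 4, k=1)): [4, 1, 5, 2, 7, 8, 6, 0, 3]
After 10 (swap(7, 3)): [4, 1, 5, 0, 7, 8, 6, 2, 3]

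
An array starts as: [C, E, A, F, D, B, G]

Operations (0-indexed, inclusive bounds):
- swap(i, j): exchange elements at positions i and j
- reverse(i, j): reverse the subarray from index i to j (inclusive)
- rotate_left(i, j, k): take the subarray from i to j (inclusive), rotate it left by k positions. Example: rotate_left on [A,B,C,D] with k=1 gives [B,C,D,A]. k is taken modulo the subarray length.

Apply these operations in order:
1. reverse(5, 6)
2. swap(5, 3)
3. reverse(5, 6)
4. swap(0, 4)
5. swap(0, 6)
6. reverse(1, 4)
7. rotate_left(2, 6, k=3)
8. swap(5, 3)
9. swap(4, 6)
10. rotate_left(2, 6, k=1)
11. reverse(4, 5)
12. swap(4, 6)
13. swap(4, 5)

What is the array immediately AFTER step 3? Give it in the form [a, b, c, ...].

Answer: [C, E, A, G, D, B, F]

Derivation:
After 1 (reverse(5, 6)): [C, E, A, F, D, G, B]
After 2 (swap(5, 3)): [C, E, A, G, D, F, B]
After 3 (reverse(5, 6)): [C, E, A, G, D, B, F]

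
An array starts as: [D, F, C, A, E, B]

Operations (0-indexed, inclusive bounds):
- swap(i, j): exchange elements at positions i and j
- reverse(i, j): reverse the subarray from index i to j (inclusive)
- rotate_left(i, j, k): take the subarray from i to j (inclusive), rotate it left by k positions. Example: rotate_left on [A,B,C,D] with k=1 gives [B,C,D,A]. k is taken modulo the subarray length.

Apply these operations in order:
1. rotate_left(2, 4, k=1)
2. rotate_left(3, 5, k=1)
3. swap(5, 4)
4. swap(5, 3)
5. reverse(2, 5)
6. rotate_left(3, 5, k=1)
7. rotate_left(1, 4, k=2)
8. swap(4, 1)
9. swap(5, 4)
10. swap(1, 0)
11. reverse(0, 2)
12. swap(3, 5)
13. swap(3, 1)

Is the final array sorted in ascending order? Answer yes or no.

Answer: yes

Derivation:
After 1 (rotate_left(2, 4, k=1)): [D, F, A, E, C, B]
After 2 (rotate_left(3, 5, k=1)): [D, F, A, C, B, E]
After 3 (swap(5, 4)): [D, F, A, C, E, B]
After 4 (swap(5, 3)): [D, F, A, B, E, C]
After 5 (reverse(2, 5)): [D, F, C, E, B, A]
After 6 (rotate_left(3, 5, k=1)): [D, F, C, B, A, E]
After 7 (rotate_left(1, 4, k=2)): [D, B, A, F, C, E]
After 8 (swap(4, 1)): [D, C, A, F, B, E]
After 9 (swap(5, 4)): [D, C, A, F, E, B]
After 10 (swap(1, 0)): [C, D, A, F, E, B]
After 11 (reverse(0, 2)): [A, D, C, F, E, B]
After 12 (swap(3, 5)): [A, D, C, B, E, F]
After 13 (swap(3, 1)): [A, B, C, D, E, F]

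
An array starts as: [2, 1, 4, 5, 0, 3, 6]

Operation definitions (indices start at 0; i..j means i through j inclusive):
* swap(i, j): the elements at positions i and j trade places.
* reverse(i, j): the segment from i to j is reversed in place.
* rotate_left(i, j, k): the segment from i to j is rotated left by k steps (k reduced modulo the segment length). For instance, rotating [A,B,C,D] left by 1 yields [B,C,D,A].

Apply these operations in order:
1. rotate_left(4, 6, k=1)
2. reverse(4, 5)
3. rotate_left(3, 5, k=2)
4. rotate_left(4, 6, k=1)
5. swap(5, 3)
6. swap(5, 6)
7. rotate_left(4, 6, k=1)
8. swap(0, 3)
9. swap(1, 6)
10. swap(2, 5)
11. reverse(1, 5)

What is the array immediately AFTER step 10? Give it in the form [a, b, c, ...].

After 1 (rotate_left(4, 6, k=1)): [2, 1, 4, 5, 3, 6, 0]
After 2 (reverse(4, 5)): [2, 1, 4, 5, 6, 3, 0]
After 3 (rotate_left(3, 5, k=2)): [2, 1, 4, 3, 5, 6, 0]
After 4 (rotate_left(4, 6, k=1)): [2, 1, 4, 3, 6, 0, 5]
After 5 (swap(5, 3)): [2, 1, 4, 0, 6, 3, 5]
After 6 (swap(5, 6)): [2, 1, 4, 0, 6, 5, 3]
After 7 (rotate_left(4, 6, k=1)): [2, 1, 4, 0, 5, 3, 6]
After 8 (swap(0, 3)): [0, 1, 4, 2, 5, 3, 6]
After 9 (swap(1, 6)): [0, 6, 4, 2, 5, 3, 1]
After 10 (swap(2, 5)): [0, 6, 3, 2, 5, 4, 1]

Answer: [0, 6, 3, 2, 5, 4, 1]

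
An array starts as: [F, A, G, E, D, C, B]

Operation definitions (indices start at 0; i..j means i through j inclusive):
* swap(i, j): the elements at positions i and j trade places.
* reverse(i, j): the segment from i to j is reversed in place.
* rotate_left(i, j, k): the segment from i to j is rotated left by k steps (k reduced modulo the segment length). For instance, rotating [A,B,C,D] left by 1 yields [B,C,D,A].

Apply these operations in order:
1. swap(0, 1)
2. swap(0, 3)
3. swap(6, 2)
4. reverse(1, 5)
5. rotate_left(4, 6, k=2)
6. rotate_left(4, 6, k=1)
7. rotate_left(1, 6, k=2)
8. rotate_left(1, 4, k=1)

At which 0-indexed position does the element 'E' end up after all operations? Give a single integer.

Answer: 0

Derivation:
After 1 (swap(0, 1)): [A, F, G, E, D, C, B]
After 2 (swap(0, 3)): [E, F, G, A, D, C, B]
After 3 (swap(6, 2)): [E, F, B, A, D, C, G]
After 4 (reverse(1, 5)): [E, C, D, A, B, F, G]
After 5 (rotate_left(4, 6, k=2)): [E, C, D, A, G, B, F]
After 6 (rotate_left(4, 6, k=1)): [E, C, D, A, B, F, G]
After 7 (rotate_left(1, 6, k=2)): [E, A, B, F, G, C, D]
After 8 (rotate_left(1, 4, k=1)): [E, B, F, G, A, C, D]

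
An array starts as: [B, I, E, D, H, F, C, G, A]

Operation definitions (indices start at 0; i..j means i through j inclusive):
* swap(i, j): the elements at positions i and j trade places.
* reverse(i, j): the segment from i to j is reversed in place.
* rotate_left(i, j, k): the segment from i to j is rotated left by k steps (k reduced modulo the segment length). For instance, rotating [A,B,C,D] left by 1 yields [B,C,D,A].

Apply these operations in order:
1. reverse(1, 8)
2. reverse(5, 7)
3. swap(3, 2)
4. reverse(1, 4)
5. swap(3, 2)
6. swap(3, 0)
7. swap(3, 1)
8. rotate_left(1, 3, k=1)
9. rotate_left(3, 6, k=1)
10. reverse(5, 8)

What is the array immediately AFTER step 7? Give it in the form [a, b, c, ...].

After 1 (reverse(1, 8)): [B, A, G, C, F, H, D, E, I]
After 2 (reverse(5, 7)): [B, A, G, C, F, E, D, H, I]
After 3 (swap(3, 2)): [B, A, C, G, F, E, D, H, I]
After 4 (reverse(1, 4)): [B, F, G, C, A, E, D, H, I]
After 5 (swap(3, 2)): [B, F, C, G, A, E, D, H, I]
After 6 (swap(3, 0)): [G, F, C, B, A, E, D, H, I]
After 7 (swap(3, 1)): [G, B, C, F, A, E, D, H, I]

Answer: [G, B, C, F, A, E, D, H, I]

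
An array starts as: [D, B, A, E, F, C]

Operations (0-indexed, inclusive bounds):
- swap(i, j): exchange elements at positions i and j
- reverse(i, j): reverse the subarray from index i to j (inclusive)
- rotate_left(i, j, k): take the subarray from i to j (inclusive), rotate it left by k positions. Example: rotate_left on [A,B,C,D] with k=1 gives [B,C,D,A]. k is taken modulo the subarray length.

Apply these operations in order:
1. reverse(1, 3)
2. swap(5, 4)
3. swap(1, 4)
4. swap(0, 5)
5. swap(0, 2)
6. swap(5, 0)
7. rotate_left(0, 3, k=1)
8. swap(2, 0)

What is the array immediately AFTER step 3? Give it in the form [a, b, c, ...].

After 1 (reverse(1, 3)): [D, E, A, B, F, C]
After 2 (swap(5, 4)): [D, E, A, B, C, F]
After 3 (swap(1, 4)): [D, C, A, B, E, F]

Answer: [D, C, A, B, E, F]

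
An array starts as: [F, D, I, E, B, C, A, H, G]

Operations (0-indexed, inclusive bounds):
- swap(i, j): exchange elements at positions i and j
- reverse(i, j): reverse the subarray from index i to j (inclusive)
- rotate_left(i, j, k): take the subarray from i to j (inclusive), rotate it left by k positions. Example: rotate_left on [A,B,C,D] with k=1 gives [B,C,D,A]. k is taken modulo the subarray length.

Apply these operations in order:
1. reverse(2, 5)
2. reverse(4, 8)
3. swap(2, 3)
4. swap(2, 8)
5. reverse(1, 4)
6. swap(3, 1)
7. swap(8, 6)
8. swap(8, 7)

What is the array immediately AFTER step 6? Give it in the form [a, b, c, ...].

After 1 (reverse(2, 5)): [F, D, C, B, E, I, A, H, G]
After 2 (reverse(4, 8)): [F, D, C, B, G, H, A, I, E]
After 3 (swap(2, 3)): [F, D, B, C, G, H, A, I, E]
After 4 (swap(2, 8)): [F, D, E, C, G, H, A, I, B]
After 5 (reverse(1, 4)): [F, G, C, E, D, H, A, I, B]
After 6 (swap(3, 1)): [F, E, C, G, D, H, A, I, B]

Answer: [F, E, C, G, D, H, A, I, B]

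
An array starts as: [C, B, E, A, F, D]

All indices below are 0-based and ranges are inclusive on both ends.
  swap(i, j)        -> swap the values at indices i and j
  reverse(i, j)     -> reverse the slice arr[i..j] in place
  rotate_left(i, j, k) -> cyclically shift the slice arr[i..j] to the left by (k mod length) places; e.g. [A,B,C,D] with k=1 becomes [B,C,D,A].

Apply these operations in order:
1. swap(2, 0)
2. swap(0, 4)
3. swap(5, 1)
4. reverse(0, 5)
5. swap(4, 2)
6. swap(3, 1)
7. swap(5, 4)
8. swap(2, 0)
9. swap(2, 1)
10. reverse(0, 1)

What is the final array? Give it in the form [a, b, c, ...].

Answer: [B, D, C, E, F, A]

Derivation:
After 1 (swap(2, 0)): [E, B, C, A, F, D]
After 2 (swap(0, 4)): [F, B, C, A, E, D]
After 3 (swap(5, 1)): [F, D, C, A, E, B]
After 4 (reverse(0, 5)): [B, E, A, C, D, F]
After 5 (swap(4, 2)): [B, E, D, C, A, F]
After 6 (swap(3, 1)): [B, C, D, E, A, F]
After 7 (swap(5, 4)): [B, C, D, E, F, A]
After 8 (swap(2, 0)): [D, C, B, E, F, A]
After 9 (swap(2, 1)): [D, B, C, E, F, A]
After 10 (reverse(0, 1)): [B, D, C, E, F, A]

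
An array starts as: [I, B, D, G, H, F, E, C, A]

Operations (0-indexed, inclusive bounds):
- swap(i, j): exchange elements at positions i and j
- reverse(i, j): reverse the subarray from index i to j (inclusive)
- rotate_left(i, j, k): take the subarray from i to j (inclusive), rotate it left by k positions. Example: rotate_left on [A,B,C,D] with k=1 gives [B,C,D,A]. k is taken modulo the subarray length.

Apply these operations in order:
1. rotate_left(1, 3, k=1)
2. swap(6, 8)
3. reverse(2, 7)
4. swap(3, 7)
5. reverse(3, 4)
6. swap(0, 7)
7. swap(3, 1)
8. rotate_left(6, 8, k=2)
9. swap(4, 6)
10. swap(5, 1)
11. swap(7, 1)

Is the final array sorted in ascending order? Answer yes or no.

After 1 (rotate_left(1, 3, k=1)): [I, D, G, B, H, F, E, C, A]
After 2 (swap(6, 8)): [I, D, G, B, H, F, A, C, E]
After 3 (reverse(2, 7)): [I, D, C, A, F, H, B, G, E]
After 4 (swap(3, 7)): [I, D, C, G, F, H, B, A, E]
After 5 (reverse(3, 4)): [I, D, C, F, G, H, B, A, E]
After 6 (swap(0, 7)): [A, D, C, F, G, H, B, I, E]
After 7 (swap(3, 1)): [A, F, C, D, G, H, B, I, E]
After 8 (rotate_left(6, 8, k=2)): [A, F, C, D, G, H, E, B, I]
After 9 (swap(4, 6)): [A, F, C, D, E, H, G, B, I]
After 10 (swap(5, 1)): [A, H, C, D, E, F, G, B, I]
After 11 (swap(7, 1)): [A, B, C, D, E, F, G, H, I]

Answer: yes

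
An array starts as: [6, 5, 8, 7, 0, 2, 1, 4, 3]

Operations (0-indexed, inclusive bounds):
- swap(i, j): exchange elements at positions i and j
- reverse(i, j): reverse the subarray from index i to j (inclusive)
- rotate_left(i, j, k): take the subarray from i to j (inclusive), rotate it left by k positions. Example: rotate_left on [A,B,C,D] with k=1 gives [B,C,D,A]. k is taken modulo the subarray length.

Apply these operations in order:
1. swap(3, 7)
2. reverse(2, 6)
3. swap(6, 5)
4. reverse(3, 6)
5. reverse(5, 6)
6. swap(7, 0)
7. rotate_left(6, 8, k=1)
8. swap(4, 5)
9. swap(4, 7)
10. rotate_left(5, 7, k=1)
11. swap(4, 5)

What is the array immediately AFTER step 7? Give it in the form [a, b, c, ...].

After 1 (swap(3, 7)): [6, 5, 8, 4, 0, 2, 1, 7, 3]
After 2 (reverse(2, 6)): [6, 5, 1, 2, 0, 4, 8, 7, 3]
After 3 (swap(6, 5)): [6, 5, 1, 2, 0, 8, 4, 7, 3]
After 4 (reverse(3, 6)): [6, 5, 1, 4, 8, 0, 2, 7, 3]
After 5 (reverse(5, 6)): [6, 5, 1, 4, 8, 2, 0, 7, 3]
After 6 (swap(7, 0)): [7, 5, 1, 4, 8, 2, 0, 6, 3]
After 7 (rotate_left(6, 8, k=1)): [7, 5, 1, 4, 8, 2, 6, 3, 0]

Answer: [7, 5, 1, 4, 8, 2, 6, 3, 0]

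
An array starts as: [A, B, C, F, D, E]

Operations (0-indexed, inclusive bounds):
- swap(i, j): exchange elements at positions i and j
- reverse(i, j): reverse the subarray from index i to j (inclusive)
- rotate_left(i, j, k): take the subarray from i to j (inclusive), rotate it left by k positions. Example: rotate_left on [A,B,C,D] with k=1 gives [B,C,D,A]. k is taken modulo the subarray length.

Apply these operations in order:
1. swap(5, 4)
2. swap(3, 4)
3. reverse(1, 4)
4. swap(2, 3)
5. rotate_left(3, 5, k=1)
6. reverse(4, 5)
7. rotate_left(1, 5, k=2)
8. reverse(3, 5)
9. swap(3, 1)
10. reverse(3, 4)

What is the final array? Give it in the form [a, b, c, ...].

After 1 (swap(5, 4)): [A, B, C, F, E, D]
After 2 (swap(3, 4)): [A, B, C, E, F, D]
After 3 (reverse(1, 4)): [A, F, E, C, B, D]
After 4 (swap(2, 3)): [A, F, C, E, B, D]
After 5 (rotate_left(3, 5, k=1)): [A, F, C, B, D, E]
After 6 (reverse(4, 5)): [A, F, C, B, E, D]
After 7 (rotate_left(1, 5, k=2)): [A, B, E, D, F, C]
After 8 (reverse(3, 5)): [A, B, E, C, F, D]
After 9 (swap(3, 1)): [A, C, E, B, F, D]
After 10 (reverse(3, 4)): [A, C, E, F, B, D]

Answer: [A, C, E, F, B, D]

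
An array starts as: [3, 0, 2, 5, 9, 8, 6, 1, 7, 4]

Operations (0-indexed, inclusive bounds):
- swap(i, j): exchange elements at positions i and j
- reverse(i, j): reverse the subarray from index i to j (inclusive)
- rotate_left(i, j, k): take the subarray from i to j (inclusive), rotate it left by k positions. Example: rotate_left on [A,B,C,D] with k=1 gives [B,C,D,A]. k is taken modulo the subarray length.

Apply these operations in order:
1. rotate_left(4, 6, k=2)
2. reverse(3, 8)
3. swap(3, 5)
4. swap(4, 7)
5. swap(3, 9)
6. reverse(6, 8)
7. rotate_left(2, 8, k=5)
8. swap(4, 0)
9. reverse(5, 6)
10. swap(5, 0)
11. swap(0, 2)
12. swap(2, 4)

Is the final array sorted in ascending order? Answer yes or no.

Answer: no

Derivation:
After 1 (rotate_left(4, 6, k=2)): [3, 0, 2, 5, 6, 9, 8, 1, 7, 4]
After 2 (reverse(3, 8)): [3, 0, 2, 7, 1, 8, 9, 6, 5, 4]
After 3 (swap(3, 5)): [3, 0, 2, 8, 1, 7, 9, 6, 5, 4]
After 4 (swap(4, 7)): [3, 0, 2, 8, 6, 7, 9, 1, 5, 4]
After 5 (swap(3, 9)): [3, 0, 2, 4, 6, 7, 9, 1, 5, 8]
After 6 (reverse(6, 8)): [3, 0, 2, 4, 6, 7, 5, 1, 9, 8]
After 7 (rotate_left(2, 8, k=5)): [3, 0, 1, 9, 2, 4, 6, 7, 5, 8]
After 8 (swap(4, 0)): [2, 0, 1, 9, 3, 4, 6, 7, 5, 8]
After 9 (reverse(5, 6)): [2, 0, 1, 9, 3, 6, 4, 7, 5, 8]
After 10 (swap(5, 0)): [6, 0, 1, 9, 3, 2, 4, 7, 5, 8]
After 11 (swap(0, 2)): [1, 0, 6, 9, 3, 2, 4, 7, 5, 8]
After 12 (swap(2, 4)): [1, 0, 3, 9, 6, 2, 4, 7, 5, 8]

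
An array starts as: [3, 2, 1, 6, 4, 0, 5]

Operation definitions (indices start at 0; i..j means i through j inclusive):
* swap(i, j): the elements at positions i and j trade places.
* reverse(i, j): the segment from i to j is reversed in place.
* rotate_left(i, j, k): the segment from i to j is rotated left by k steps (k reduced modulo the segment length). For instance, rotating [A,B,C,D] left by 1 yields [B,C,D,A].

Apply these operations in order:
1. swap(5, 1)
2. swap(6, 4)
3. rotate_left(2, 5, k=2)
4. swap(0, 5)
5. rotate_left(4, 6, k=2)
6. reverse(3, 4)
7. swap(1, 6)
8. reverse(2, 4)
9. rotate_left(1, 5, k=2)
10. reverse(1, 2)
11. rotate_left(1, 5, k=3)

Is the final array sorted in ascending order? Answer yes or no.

After 1 (swap(5, 1)): [3, 0, 1, 6, 4, 2, 5]
After 2 (swap(6, 4)): [3, 0, 1, 6, 5, 2, 4]
After 3 (rotate_left(2, 5, k=2)): [3, 0, 5, 2, 1, 6, 4]
After 4 (swap(0, 5)): [6, 0, 5, 2, 1, 3, 4]
After 5 (rotate_left(4, 6, k=2)): [6, 0, 5, 2, 4, 1, 3]
After 6 (reverse(3, 4)): [6, 0, 5, 4, 2, 1, 3]
After 7 (swap(1, 6)): [6, 3, 5, 4, 2, 1, 0]
After 8 (reverse(2, 4)): [6, 3, 2, 4, 5, 1, 0]
After 9 (rotate_left(1, 5, k=2)): [6, 4, 5, 1, 3, 2, 0]
After 10 (reverse(1, 2)): [6, 5, 4, 1, 3, 2, 0]
After 11 (rotate_left(1, 5, k=3)): [6, 3, 2, 5, 4, 1, 0]

Answer: no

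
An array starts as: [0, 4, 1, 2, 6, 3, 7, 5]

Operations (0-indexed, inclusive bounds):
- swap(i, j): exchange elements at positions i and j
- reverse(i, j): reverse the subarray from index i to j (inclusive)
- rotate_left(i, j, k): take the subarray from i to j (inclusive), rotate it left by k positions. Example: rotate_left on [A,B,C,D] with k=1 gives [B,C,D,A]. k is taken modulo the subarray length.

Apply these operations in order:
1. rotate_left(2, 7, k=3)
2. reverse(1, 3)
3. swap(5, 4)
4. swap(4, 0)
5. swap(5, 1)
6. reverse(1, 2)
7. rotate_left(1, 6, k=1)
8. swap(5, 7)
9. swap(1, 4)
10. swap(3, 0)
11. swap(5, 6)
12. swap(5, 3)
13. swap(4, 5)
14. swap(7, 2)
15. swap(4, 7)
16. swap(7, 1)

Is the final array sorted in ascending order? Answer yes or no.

Answer: yes

Derivation:
After 1 (rotate_left(2, 7, k=3)): [0, 4, 3, 7, 5, 1, 2, 6]
After 2 (reverse(1, 3)): [0, 7, 3, 4, 5, 1, 2, 6]
After 3 (swap(5, 4)): [0, 7, 3, 4, 1, 5, 2, 6]
After 4 (swap(4, 0)): [1, 7, 3, 4, 0, 5, 2, 6]
After 5 (swap(5, 1)): [1, 5, 3, 4, 0, 7, 2, 6]
After 6 (reverse(1, 2)): [1, 3, 5, 4, 0, 7, 2, 6]
After 7 (rotate_left(1, 6, k=1)): [1, 5, 4, 0, 7, 2, 3, 6]
After 8 (swap(5, 7)): [1, 5, 4, 0, 7, 6, 3, 2]
After 9 (swap(1, 4)): [1, 7, 4, 0, 5, 6, 3, 2]
After 10 (swap(3, 0)): [0, 7, 4, 1, 5, 6, 3, 2]
After 11 (swap(5, 6)): [0, 7, 4, 1, 5, 3, 6, 2]
After 12 (swap(5, 3)): [0, 7, 4, 3, 5, 1, 6, 2]
After 13 (swap(4, 5)): [0, 7, 4, 3, 1, 5, 6, 2]
After 14 (swap(7, 2)): [0, 7, 2, 3, 1, 5, 6, 4]
After 15 (swap(4, 7)): [0, 7, 2, 3, 4, 5, 6, 1]
After 16 (swap(7, 1)): [0, 1, 2, 3, 4, 5, 6, 7]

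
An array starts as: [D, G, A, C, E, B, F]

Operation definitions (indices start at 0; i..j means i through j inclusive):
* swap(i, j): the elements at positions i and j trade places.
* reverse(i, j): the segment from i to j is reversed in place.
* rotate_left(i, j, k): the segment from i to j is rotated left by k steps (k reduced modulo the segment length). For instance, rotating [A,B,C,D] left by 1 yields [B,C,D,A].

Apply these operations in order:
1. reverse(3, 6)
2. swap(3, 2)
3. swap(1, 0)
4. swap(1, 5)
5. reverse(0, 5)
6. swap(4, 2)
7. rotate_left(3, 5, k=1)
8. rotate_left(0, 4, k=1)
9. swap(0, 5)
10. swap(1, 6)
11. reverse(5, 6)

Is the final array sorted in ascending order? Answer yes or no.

Answer: no

Derivation:
After 1 (reverse(3, 6)): [D, G, A, F, B, E, C]
After 2 (swap(3, 2)): [D, G, F, A, B, E, C]
After 3 (swap(1, 0)): [G, D, F, A, B, E, C]
After 4 (swap(1, 5)): [G, E, F, A, B, D, C]
After 5 (reverse(0, 5)): [D, B, A, F, E, G, C]
After 6 (swap(4, 2)): [D, B, E, F, A, G, C]
After 7 (rotate_left(3, 5, k=1)): [D, B, E, A, G, F, C]
After 8 (rotate_left(0, 4, k=1)): [B, E, A, G, D, F, C]
After 9 (swap(0, 5)): [F, E, A, G, D, B, C]
After 10 (swap(1, 6)): [F, C, A, G, D, B, E]
After 11 (reverse(5, 6)): [F, C, A, G, D, E, B]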